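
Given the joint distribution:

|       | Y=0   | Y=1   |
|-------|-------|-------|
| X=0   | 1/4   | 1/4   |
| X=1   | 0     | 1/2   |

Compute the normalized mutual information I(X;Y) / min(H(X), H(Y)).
Marginal P(X) (row sums):
  P(X=0) = 1/4 + 1/4 = 1/2
  P(X=1) = 0 + 1/2 = 1/2
Marginal P(Y) (column sums):
  P(Y=0) = 1/4 + 0 = 1/4
  P(Y=1) = 1/4 + 1/2 = 3/4

H(X) = -[(1/2)·log₂(1/2) + (1/2)·log₂(1/2)]
  = 0.5000 + 0.5000
  = 1.0000 bits
H(Y) = -[(1/4)·log₂(1/4) + (3/4)·log₂(3/4)]
  = 0.5000 + 0.3113
  = 0.8113 bits
H(X,Y) = -[(1/4)·log₂(1/4) + (1/4)·log₂(1/4) + (1/2)·log₂(1/2)]
  = 0.5000 + 0.5000 + 0.5000
  = 1.5000 bits

I(X;Y) = H(X) + H(Y) - H(X,Y)
  = 1.0000 + 0.8113 - 1.5000
  = 0.3113 bits

min(H(X), H(Y)) = min(1.0000, 0.8113) = 0.8113 bits
Normalized MI = 0.3113 / 0.8113 = 0.3837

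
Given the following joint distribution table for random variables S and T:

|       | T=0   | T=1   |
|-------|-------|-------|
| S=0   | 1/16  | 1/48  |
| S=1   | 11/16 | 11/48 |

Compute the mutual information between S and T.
Marginal P(S) (row sums):
  P(S=0) = 1/16 + 1/48 = 1/12
  P(S=1) = 11/16 + 11/48 = 11/12
Marginal P(T) (column sums):
  P(T=0) = 1/16 + 11/16 = 3/4
  P(T=1) = 1/48 + 11/48 = 1/4

H(S) = -[(1/12)·log₂(1/12) + (11/12)·log₂(11/12)]
  = 0.2987 + 0.1151
  = 0.4138 bits
H(T) = -[(3/4)·log₂(3/4) + (1/4)·log₂(1/4)]
  = 0.3113 + 0.5000
  = 0.8113 bits
H(S,T) = -[(1/16)·log₂(1/16) + (1/48)·log₂(1/48) + (11/16)·log₂(11/16) + (11/48)·log₂(11/48)]
  = 0.2500 + 0.1164 + 0.3716 + 0.4871
  = 1.2251 bits

I(S;T) = H(S) + H(T) - H(S,T)
  = 0.4138 + 0.8113 - 1.2251
  = 0.0000 bits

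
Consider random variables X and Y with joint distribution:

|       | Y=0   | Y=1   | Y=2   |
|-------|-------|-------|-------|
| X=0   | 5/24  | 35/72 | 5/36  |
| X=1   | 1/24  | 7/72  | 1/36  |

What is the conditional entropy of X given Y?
Marginal P(Y) (column sums):
  P(Y=0) = 5/24 + 1/24 = 1/4
  P(Y=1) = 35/72 + 7/72 = 7/12
  P(Y=2) = 5/36 + 1/36 = 1/6

H(X|Y) = -Σ P(X,Y)·log₂ P(X|Y), where P(X|Y) = P(X,Y) / P(Y)
  (X=0,Y=0): P(X|Y) = (5/24)/(1/4) = 5/6;  -(5/24)·log₂(5/6) = 0.0548
  (X=0,Y=1): P(X|Y) = (35/72)/(7/12) = 5/6;  -(35/72)·log₂(5/6) = 0.1279
  (X=0,Y=2): P(X|Y) = (5/36)/(1/6) = 5/6;  -(5/36)·log₂(5/6) = 0.0365
  (X=1,Y=0): P(X|Y) = (1/24)/(1/4) = 1/6;  -(1/24)·log₂(1/6) = 0.1077
  (X=1,Y=1): P(X|Y) = (7/72)/(7/12) = 1/6;  -(7/72)·log₂(1/6) = 0.2513
  (X=1,Y=2): P(X|Y) = (1/36)/(1/6) = 1/6;  -(1/36)·log₂(1/6) = 0.0718
H(X|Y) = 0.0548 + 0.1279 + 0.0365 + 0.1077 + 0.2513 + 0.0718
  = 0.6500 bits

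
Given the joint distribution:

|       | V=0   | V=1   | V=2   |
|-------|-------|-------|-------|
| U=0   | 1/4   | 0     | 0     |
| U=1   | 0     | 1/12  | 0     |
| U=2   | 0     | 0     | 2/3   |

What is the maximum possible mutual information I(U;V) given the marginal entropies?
The upper bound on mutual information is I(U;V) ≤ min(H(U), H(V)).

Marginal P(U) (row sums):
  P(U=0) = 1/4 + 0 + 0 = 1/4
  P(U=1) = 0 + 1/12 + 0 = 1/12
  P(U=2) = 0 + 0 + 2/3 = 2/3
Marginal P(V) (column sums):
  P(V=0) = 1/4 + 0 + 0 = 1/4
  P(V=1) = 0 + 1/12 + 0 = 1/12
  P(V=2) = 0 + 0 + 2/3 = 2/3

H(U) = -[(1/4)·log₂(1/4) + (1/12)·log₂(1/12) + (2/3)·log₂(2/3)]
  = 0.5000 + 0.2987 + 0.3900
  = 1.1887 bits
H(V) = -[(1/4)·log₂(1/4) + (1/12)·log₂(1/12) + (2/3)·log₂(2/3)]
  = 0.5000 + 0.2987 + 0.3900
  = 1.1887 bits

Maximum possible I(U;V) = min(1.1887, 1.1887) = 1.1887 bits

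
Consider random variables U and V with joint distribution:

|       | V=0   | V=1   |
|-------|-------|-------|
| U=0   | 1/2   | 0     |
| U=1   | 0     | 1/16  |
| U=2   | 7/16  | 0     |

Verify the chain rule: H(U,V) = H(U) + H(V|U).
Left side:
H(U,V) = -[(1/2)·log₂(1/2) + (1/16)·log₂(1/16) + (7/16)·log₂(7/16)]
  = 0.5000 + 0.2500 + 0.5218
  = 1.2718 bits

Right side:
Marginal P(U) (row sums):
  P(U=0) = 1/2 + 0 = 1/2
  P(U=1) = 0 + 1/16 = 1/16
  P(U=2) = 7/16 + 0 = 7/16
H(U) = -[(1/2)·log₂(1/2) + (1/16)·log₂(1/16) + (7/16)·log₂(7/16)]
  = 0.5000 + 0.2500 + 0.5218
  = 1.2718 bits
H(V|U) = -Σ P(U,V)·log₂ P(V|U), where P(V|U) = P(U,V) / P(U)
  (cells with P(U,V) = 0 contribute 0)
  (U=0,V=0): P(V|U) = (1/2)/(1/2) = 1;  -(1/2)·log₂(1) = 0.0000
  (U=1,V=1): P(V|U) = (1/16)/(1/16) = 1;  -(1/16)·log₂(1) = 0.0000
  (U=2,V=0): P(V|U) = (7/16)/(7/16) = 1;  -(7/16)·log₂(1) = 0.0000
H(V|U) = 0.0000 + 0.0000 + 0.0000
  = 0.0000 bits
H(U) + H(V|U) = 1.2718 + 0.0000 = 1.2718 bits

Both sides equal 1.2718 bits, so the chain rule holds ✓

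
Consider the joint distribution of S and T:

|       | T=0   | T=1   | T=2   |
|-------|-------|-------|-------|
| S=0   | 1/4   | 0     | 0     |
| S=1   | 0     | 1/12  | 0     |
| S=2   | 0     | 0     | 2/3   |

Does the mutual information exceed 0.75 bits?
Marginal P(S) (row sums):
  P(S=0) = 1/4 + 0 + 0 = 1/4
  P(S=1) = 0 + 1/12 + 0 = 1/12
  P(S=2) = 0 + 0 + 2/3 = 2/3
Marginal P(T) (column sums):
  P(T=0) = 1/4 + 0 + 0 = 1/4
  P(T=1) = 0 + 1/12 + 0 = 1/12
  P(T=2) = 0 + 0 + 2/3 = 2/3

H(S) = -[(1/4)·log₂(1/4) + (1/12)·log₂(1/12) + (2/3)·log₂(2/3)]
  = 0.5000 + 0.2987 + 0.3900
  = 1.1887 bits
H(T) = -[(1/4)·log₂(1/4) + (1/12)·log₂(1/12) + (2/3)·log₂(2/3)]
  = 0.5000 + 0.2987 + 0.3900
  = 1.1887 bits
H(S,T) = -[(1/4)·log₂(1/4) + (1/12)·log₂(1/12) + (2/3)·log₂(2/3)]
  = 0.5000 + 0.2987 + 0.3900
  = 1.1887 bits

I(S;T) = H(S) + H(T) - H(S,T)
  = 1.1887 + 1.1887 - 1.1887
  = 1.1887 bits

Yes. I(S;T) = 1.1887 bits, which is > 0.75 bits.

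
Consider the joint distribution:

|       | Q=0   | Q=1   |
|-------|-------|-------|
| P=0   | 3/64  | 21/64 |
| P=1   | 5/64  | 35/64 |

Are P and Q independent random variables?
Marginal P(P) (row sums):
  P(P=0) = 3/64 + 21/64 = 3/8
  P(P=1) = 5/64 + 35/64 = 5/8
Marginal P(Q) (column sums):
  P(Q=0) = 3/64 + 5/64 = 1/8
  P(Q=1) = 21/64 + 35/64 = 7/8

P and Q are independent iff P(P=i,Q=j) = P(P=i)·P(Q=j) for every cell.
  P(P=0)·P(Q=0) = 3/8 × 1/8 = 3/64 = P(P=0,Q=0) ✓
  P(P=0)·P(Q=1) = 3/8 × 7/8 = 21/64 = P(P=0,Q=1) ✓
  P(P=1)·P(Q=0) = 5/8 × 1/8 = 5/64 = P(P=1,Q=0) ✓
  P(P=1)·P(Q=1) = 5/8 × 7/8 = 35/64 = P(P=1,Q=1) ✓

Yes, P and Q are independent: every cell factors, so I(P;Q) = 0 bits.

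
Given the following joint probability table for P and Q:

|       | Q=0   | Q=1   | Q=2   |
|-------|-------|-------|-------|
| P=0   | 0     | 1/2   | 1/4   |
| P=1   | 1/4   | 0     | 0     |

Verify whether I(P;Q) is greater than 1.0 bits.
Marginal P(P) (row sums):
  P(P=0) = 0 + 1/2 + 1/4 = 3/4
  P(P=1) = 1/4 + 0 + 0 = 1/4
Marginal P(Q) (column sums):
  P(Q=0) = 0 + 1/4 = 1/4
  P(Q=1) = 1/2 + 0 = 1/2
  P(Q=2) = 1/4 + 0 = 1/4

H(P) = -[(3/4)·log₂(3/4) + (1/4)·log₂(1/4)]
  = 0.3113 + 0.5000
  = 0.8113 bits
H(Q) = -[(1/4)·log₂(1/4) + (1/2)·log₂(1/2) + (1/4)·log₂(1/4)]
  = 0.5000 + 0.5000 + 0.5000
  = 1.5000 bits
H(P,Q) = -[(1/2)·log₂(1/2) + (1/4)·log₂(1/4) + (1/4)·log₂(1/4)]
  = 0.5000 + 0.5000 + 0.5000
  = 1.5000 bits

I(P;Q) = H(P) + H(Q) - H(P,Q)
  = 0.8113 + 1.5000 - 1.5000
  = 0.8113 bits

No. I(P;Q) = 0.8113 bits, which is ≤ 1.0 bits.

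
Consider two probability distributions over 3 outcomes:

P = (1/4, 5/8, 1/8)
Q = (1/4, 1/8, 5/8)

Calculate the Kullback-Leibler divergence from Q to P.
D(P||Q) = Σ P(i) log₂(P(i)/Q(i))
  i=0: (1/4) × log₂((1/4)/(1/4)) = (1/4) × log₂(1) = 0.0000
  i=1: (5/8) × log₂((5/8)/(1/8)) = (5/8) × log₂(5) = 1.4512
  i=2: (1/8) × log₂((1/8)/(5/8)) = (1/8) × log₂(1/5) = -0.2902
D(P||Q) = 0.0000 + 1.4512 - 0.2902
  = 1.1610 bits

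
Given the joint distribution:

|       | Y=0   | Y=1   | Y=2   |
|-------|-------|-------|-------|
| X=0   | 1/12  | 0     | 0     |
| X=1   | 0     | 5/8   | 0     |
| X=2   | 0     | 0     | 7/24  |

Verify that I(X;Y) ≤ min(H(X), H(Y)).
Marginal P(X) (row sums):
  P(X=0) = 1/12 + 0 + 0 = 1/12
  P(X=1) = 0 + 5/8 + 0 = 5/8
  P(X=2) = 0 + 0 + 7/24 = 7/24
Marginal P(Y) (column sums):
  P(Y=0) = 1/12 + 0 + 0 = 1/12
  P(Y=1) = 0 + 5/8 + 0 = 5/8
  P(Y=2) = 0 + 0 + 7/24 = 7/24

H(X) = -[(1/12)·log₂(1/12) + (5/8)·log₂(5/8) + (7/24)·log₂(7/24)]
  = 0.2987 + 0.4238 + 0.5185
  = 1.2410 bits
H(Y) = -[(1/12)·log₂(1/12) + (5/8)·log₂(5/8) + (7/24)·log₂(7/24)]
  = 0.2987 + 0.4238 + 0.5185
  = 1.2410 bits
H(X,Y) = -[(1/12)·log₂(1/12) + (5/8)·log₂(5/8) + (7/24)·log₂(7/24)]
  = 0.2987 + 0.4238 + 0.5185
  = 1.2410 bits

I(X;Y) = H(X) + H(Y) - H(X,Y)
  = 1.2410 + 1.2410 - 1.2410
  = 1.2410 bits

min(H(X), H(Y)) = min(1.2410, 1.2410) = 1.2410 bits
Since 1.2410 ≤ 1.2410, the bound is satisfied ✓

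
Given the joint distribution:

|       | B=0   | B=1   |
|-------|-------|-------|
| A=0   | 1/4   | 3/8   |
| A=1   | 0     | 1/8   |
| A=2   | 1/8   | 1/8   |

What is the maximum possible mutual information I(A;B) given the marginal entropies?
The upper bound on mutual information is I(A;B) ≤ min(H(A), H(B)).

Marginal P(A) (row sums):
  P(A=0) = 1/4 + 3/8 = 5/8
  P(A=1) = 0 + 1/8 = 1/8
  P(A=2) = 1/8 + 1/8 = 1/4
Marginal P(B) (column sums):
  P(B=0) = 1/4 + 0 + 1/8 = 3/8
  P(B=1) = 3/8 + 1/8 + 1/8 = 5/8

H(A) = -[(5/8)·log₂(5/8) + (1/8)·log₂(1/8) + (1/4)·log₂(1/4)]
  = 0.4238 + 0.3750 + 0.5000
  = 1.2988 bits
H(B) = -[(3/8)·log₂(3/8) + (5/8)·log₂(5/8)]
  = 0.5306 + 0.4238
  = 0.9544 bits

Maximum possible I(A;B) = min(1.2988, 0.9544) = 0.9544 bits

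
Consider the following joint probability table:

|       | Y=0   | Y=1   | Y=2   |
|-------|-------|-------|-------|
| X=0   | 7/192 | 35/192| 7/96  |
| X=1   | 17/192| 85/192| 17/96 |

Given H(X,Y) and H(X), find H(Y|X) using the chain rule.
From the chain rule: H(X,Y) = H(X) + H(Y|X)
Therefore: H(Y|X) = H(X,Y) - H(X)

H(X,Y) = -[(7/192)·log₂(7/192) + (35/192)·log₂(35/192) + (7/96)·log₂(7/96) + (17/192)·log₂(17/192) + (85/192)·log₂(85/192) + (17/96)·log₂(17/96)]
  = 0.1742 + 0.4476 + 0.2755 + 0.3097 + 0.5204 + 0.4423
  = 2.1697 bits
Marginal P(X) (row sums):
  P(X=0) = 7/192 + 35/192 + 7/96 = 7/24
  P(X=1) = 17/192 + 85/192 + 17/96 = 17/24
H(X) = -[(7/24)·log₂(7/24) + (17/24)·log₂(17/24)]
  = 0.5185 + 0.3524
  = 0.8709 bits

H(Y|X) = 2.1697 - 0.8709 = 1.2988 bits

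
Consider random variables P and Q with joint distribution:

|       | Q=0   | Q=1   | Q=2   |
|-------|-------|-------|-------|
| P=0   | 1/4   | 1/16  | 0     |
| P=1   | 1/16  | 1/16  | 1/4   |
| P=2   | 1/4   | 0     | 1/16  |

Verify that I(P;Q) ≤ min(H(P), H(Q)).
Marginal P(P) (row sums):
  P(P=0) = 1/4 + 1/16 + 0 = 5/16
  P(P=1) = 1/16 + 1/16 + 1/4 = 3/8
  P(P=2) = 1/4 + 0 + 1/16 = 5/16
Marginal P(Q) (column sums):
  P(Q=0) = 1/4 + 1/16 + 1/4 = 9/16
  P(Q=1) = 1/16 + 1/16 + 0 = 1/8
  P(Q=2) = 0 + 1/4 + 1/16 = 5/16

H(P) = -[(5/16)·log₂(5/16) + (3/8)·log₂(3/8) + (5/16)·log₂(5/16)]
  = 0.5244 + 0.5306 + 0.5244
  = 1.5794 bits
H(Q) = -[(9/16)·log₂(9/16) + (1/8)·log₂(1/8) + (5/16)·log₂(5/16)]
  = 0.4669 + 0.3750 + 0.5244
  = 1.3663 bits
H(P,Q) = -[(1/4)·log₂(1/4) + (1/16)·log₂(1/16) + (1/16)·log₂(1/16) + (1/16)·log₂(1/16) + (1/4)·log₂(1/4) + (1/4)·log₂(1/4) + (1/16)·log₂(1/16)]
  = 0.5000 + 0.2500 + 0.2500 + 0.2500 + 0.5000 + 0.5000 + 0.2500
  = 2.5000 bits

I(P;Q) = H(P) + H(Q) - H(P,Q)
  = 1.5794 + 1.3663 - 2.5000
  = 0.4457 bits

min(H(P), H(Q)) = min(1.5794, 1.3663) = 1.3663 bits
Since 0.4457 ≤ 1.3663, the bound is satisfied ✓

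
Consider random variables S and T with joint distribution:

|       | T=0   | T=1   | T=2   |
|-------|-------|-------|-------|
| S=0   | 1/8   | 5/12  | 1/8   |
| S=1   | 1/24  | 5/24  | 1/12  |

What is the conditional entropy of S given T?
Marginal P(T) (column sums):
  P(T=0) = 1/8 + 1/24 = 1/6
  P(T=1) = 5/12 + 5/24 = 5/8
  P(T=2) = 1/8 + 1/12 = 5/24

H(S|T) = -Σ P(S,T)·log₂ P(S|T), where P(S|T) = P(S,T) / P(T)
  (S=0,T=0): P(S|T) = (1/8)/(1/6) = 3/4;  -(1/8)·log₂(3/4) = 0.0519
  (S=0,T=1): P(S|T) = (5/12)/(5/8) = 2/3;  -(5/12)·log₂(2/3) = 0.2437
  (S=0,T=2): P(S|T) = (1/8)/(5/24) = 3/5;  -(1/8)·log₂(3/5) = 0.0921
  (S=1,T=0): P(S|T) = (1/24)/(1/6) = 1/4;  -(1/24)·log₂(1/4) = 0.0833
  (S=1,T=1): P(S|T) = (5/24)/(5/8) = 1/3;  -(5/24)·log₂(1/3) = 0.3302
  (S=1,T=2): P(S|T) = (1/12)/(5/24) = 2/5;  -(1/12)·log₂(2/5) = 0.1102
H(S|T) = 0.0519 + 0.2437 + 0.0921 + 0.0833 + 0.3302 + 0.1102
  = 0.9114 bits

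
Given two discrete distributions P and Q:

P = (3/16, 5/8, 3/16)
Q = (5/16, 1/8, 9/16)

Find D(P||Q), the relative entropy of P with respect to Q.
D(P||Q) = Σ P(i) log₂(P(i)/Q(i))
  i=0: (3/16) × log₂((3/16)/(5/16)) = (3/16) × log₂(3/5) = -0.1382
  i=1: (5/8) × log₂((5/8)/(1/8)) = (5/8) × log₂(5) = 1.4512
  i=2: (3/16) × log₂((3/16)/(9/16)) = (3/16) × log₂(1/3) = -0.2972
D(P||Q) = -0.1382 + 1.4512 - 0.2972
  = 1.0158 bits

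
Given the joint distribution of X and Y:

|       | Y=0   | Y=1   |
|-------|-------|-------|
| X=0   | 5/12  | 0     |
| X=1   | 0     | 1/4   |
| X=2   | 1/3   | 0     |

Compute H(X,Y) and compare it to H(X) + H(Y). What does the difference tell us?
Marginal P(X) (row sums):
  P(X=0) = 5/12 + 0 = 5/12
  P(X=1) = 0 + 1/4 = 1/4
  P(X=2) = 1/3 + 0 = 1/3
Marginal P(Y) (column sums):
  P(Y=0) = 5/12 + 0 + 1/3 = 3/4
  P(Y=1) = 0 + 1/4 + 0 = 1/4

H(X,Y) = -[(5/12)·log₂(5/12) + (1/4)·log₂(1/4) + (1/3)·log₂(1/3)]
  = 0.5263 + 0.5000 + 0.5283
  = 1.5546 bits
H(X) = -[(5/12)·log₂(5/12) + (1/4)·log₂(1/4) + (1/3)·log₂(1/3)]
  = 0.5263 + 0.5000 + 0.5283
  = 1.5546 bits
H(Y) = -[(3/4)·log₂(3/4) + (1/4)·log₂(1/4)]
  = 0.3113 + 0.5000
  = 0.8113 bits

H(X) + H(Y) = 1.5546 + 0.8113 = 2.3659 bits
Difference: H(X) + H(Y) - H(X,Y) = 2.3659 - 1.5546 = 0.8113 bits = I(X;Y)

The difference is the mutual information; it is positive here, so X and Y are dependent (knowing one reduces uncertainty about the other by 0.8113 bits).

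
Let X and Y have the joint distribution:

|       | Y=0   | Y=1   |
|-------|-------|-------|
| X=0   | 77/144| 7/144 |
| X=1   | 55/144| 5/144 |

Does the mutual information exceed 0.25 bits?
Marginal P(X) (row sums):
  P(X=0) = 77/144 + 7/144 = 7/12
  P(X=1) = 55/144 + 5/144 = 5/12
Marginal P(Y) (column sums):
  P(Y=0) = 77/144 + 55/144 = 11/12
  P(Y=1) = 7/144 + 5/144 = 1/12

H(X) = -[(7/12)·log₂(7/12) + (5/12)·log₂(5/12)]
  = 0.4536 + 0.5263
  = 0.9799 bits
H(Y) = -[(11/12)·log₂(11/12) + (1/12)·log₂(1/12)]
  = 0.1151 + 0.2987
  = 0.4138 bits
H(X,Y) = -[(77/144)·log₂(77/144) + (7/144)·log₂(7/144) + (55/144)·log₂(55/144) + (5/144)·log₂(5/144)]
  = 0.4829 + 0.2121 + 0.5304 + 0.1683
  = 1.3937 bits

I(X;Y) = H(X) + H(Y) - H(X,Y)
  = 0.9799 + 0.4138 - 1.3937
  = 0.0000 bits

No. I(X;Y) = 0.0000 bits, which is ≤ 0.25 bits.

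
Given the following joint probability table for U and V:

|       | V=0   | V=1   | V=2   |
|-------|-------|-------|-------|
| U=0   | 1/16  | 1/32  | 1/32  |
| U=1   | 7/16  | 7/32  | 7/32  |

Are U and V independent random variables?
Marginal P(U) (row sums):
  P(U=0) = 1/16 + 1/32 + 1/32 = 1/8
  P(U=1) = 7/16 + 7/32 + 7/32 = 7/8
Marginal P(V) (column sums):
  P(V=0) = 1/16 + 7/16 = 1/2
  P(V=1) = 1/32 + 7/32 = 1/4
  P(V=2) = 1/32 + 7/32 = 1/4

U and V are independent iff P(U=i,V=j) = P(U=i)·P(V=j) for every cell.
  P(U=0)·P(V=0) = 1/8 × 1/2 = 1/16 = P(U=0,V=0) ✓
  P(U=0)·P(V=1) = 1/8 × 1/4 = 1/32 = P(U=0,V=1) ✓
  P(U=0)·P(V=2) = 1/8 × 1/4 = 1/32 = P(U=0,V=2) ✓
  P(U=1)·P(V=0) = 7/8 × 1/2 = 7/16 = P(U=1,V=0) ✓
  P(U=1)·P(V=1) = 7/8 × 1/4 = 7/32 = P(U=1,V=1) ✓
  P(U=1)·P(V=2) = 7/8 × 1/4 = 7/32 = P(U=1,V=2) ✓

Yes, U and V are independent: every cell factors, so I(U;V) = 0 bits.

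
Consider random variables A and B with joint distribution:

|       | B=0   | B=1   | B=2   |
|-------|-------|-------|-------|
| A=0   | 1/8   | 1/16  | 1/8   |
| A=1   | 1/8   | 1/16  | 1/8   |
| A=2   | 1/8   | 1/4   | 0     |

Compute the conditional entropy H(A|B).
Marginal P(B) (column sums):
  P(B=0) = 1/8 + 1/8 + 1/8 = 3/8
  P(B=1) = 1/16 + 1/16 + 1/4 = 3/8
  P(B=2) = 1/8 + 1/8 + 0 = 1/4

H(A|B) = -Σ P(A,B)·log₂ P(A|B), where P(A|B) = P(A,B) / P(B)
  (cells with P(A,B) = 0 contribute 0)
  (A=0,B=0): P(A|B) = (1/8)/(3/8) = 1/3;  -(1/8)·log₂(1/3) = 0.1981
  (A=0,B=1): P(A|B) = (1/16)/(3/8) = 1/6;  -(1/16)·log₂(1/6) = 0.1616
  (A=0,B=2): P(A|B) = (1/8)/(1/4) = 1/2;  -(1/8)·log₂(1/2) = 0.1250
  (A=1,B=0): P(A|B) = (1/8)/(3/8) = 1/3;  -(1/8)·log₂(1/3) = 0.1981
  (A=1,B=1): P(A|B) = (1/16)/(3/8) = 1/6;  -(1/16)·log₂(1/6) = 0.1616
  (A=1,B=2): P(A|B) = (1/8)/(1/4) = 1/2;  -(1/8)·log₂(1/2) = 0.1250
  (A=2,B=0): P(A|B) = (1/8)/(3/8) = 1/3;  -(1/8)·log₂(1/3) = 0.1981
  (A=2,B=1): P(A|B) = (1/4)/(3/8) = 2/3;  -(1/4)·log₂(2/3) = 0.1462
H(A|B) = 0.1981 + 0.1616 + 0.1250 + 0.1981 + 0.1616 + 0.1250 + 0.1981 + 0.1462
  = 1.3137 bits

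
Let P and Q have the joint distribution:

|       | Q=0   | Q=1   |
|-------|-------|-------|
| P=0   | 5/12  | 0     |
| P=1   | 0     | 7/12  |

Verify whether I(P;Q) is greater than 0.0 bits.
Marginal P(P) (row sums):
  P(P=0) = 5/12 + 0 = 5/12
  P(P=1) = 0 + 7/12 = 7/12
Marginal P(Q) (column sums):
  P(Q=0) = 5/12 + 0 = 5/12
  P(Q=1) = 0 + 7/12 = 7/12

H(P) = -[(5/12)·log₂(5/12) + (7/12)·log₂(7/12)]
  = 0.5263 + 0.4536
  = 0.9799 bits
H(Q) = -[(5/12)·log₂(5/12) + (7/12)·log₂(7/12)]
  = 0.5263 + 0.4536
  = 0.9799 bits
H(P,Q) = -[(5/12)·log₂(5/12) + (7/12)·log₂(7/12)]
  = 0.5263 + 0.4536
  = 0.9799 bits

I(P;Q) = H(P) + H(Q) - H(P,Q)
  = 0.9799 + 0.9799 - 0.9799
  = 0.9799 bits

Yes. I(P;Q) = 0.9799 bits, which is > 0.0 bits.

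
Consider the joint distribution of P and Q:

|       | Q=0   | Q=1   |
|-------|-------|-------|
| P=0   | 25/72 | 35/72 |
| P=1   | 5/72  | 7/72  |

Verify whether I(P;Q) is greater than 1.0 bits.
Marginal P(P) (row sums):
  P(P=0) = 25/72 + 35/72 = 5/6
  P(P=1) = 5/72 + 7/72 = 1/6
Marginal P(Q) (column sums):
  P(Q=0) = 25/72 + 5/72 = 5/12
  P(Q=1) = 35/72 + 7/72 = 7/12

H(P) = -[(5/6)·log₂(5/6) + (1/6)·log₂(1/6)]
  = 0.2192 + 0.4308
  = 0.6500 bits
H(Q) = -[(5/12)·log₂(5/12) + (7/12)·log₂(7/12)]
  = 0.5263 + 0.4536
  = 0.9799 bits
H(P,Q) = -[(25/72)·log₂(25/72) + (35/72)·log₂(35/72) + (5/72)·log₂(5/72) + (7/72)·log₂(7/72)]
  = 0.5299 + 0.5059 + 0.2672 + 0.3269
  = 1.6299 bits

I(P;Q) = H(P) + H(Q) - H(P,Q)
  = 0.6500 + 0.9799 - 1.6299
  = 0.0000 bits

No. I(P;Q) = 0.0000 bits, which is ≤ 1.0 bits.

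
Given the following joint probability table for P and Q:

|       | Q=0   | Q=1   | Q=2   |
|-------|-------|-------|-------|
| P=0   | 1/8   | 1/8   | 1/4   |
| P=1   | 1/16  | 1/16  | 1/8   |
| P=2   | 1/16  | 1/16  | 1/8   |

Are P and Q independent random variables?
Marginal P(P) (row sums):
  P(P=0) = 1/8 + 1/8 + 1/4 = 1/2
  P(P=1) = 1/16 + 1/16 + 1/8 = 1/4
  P(P=2) = 1/16 + 1/16 + 1/8 = 1/4
Marginal P(Q) (column sums):
  P(Q=0) = 1/8 + 1/16 + 1/16 = 1/4
  P(Q=1) = 1/8 + 1/16 + 1/16 = 1/4
  P(Q=2) = 1/4 + 1/8 + 1/8 = 1/2

P and Q are independent iff P(P=i,Q=j) = P(P=i)·P(Q=j) for every cell.
  P(P=0)·P(Q=0) = 1/2 × 1/4 = 1/8 = P(P=0,Q=0) ✓
  P(P=0)·P(Q=1) = 1/2 × 1/4 = 1/8 = P(P=0,Q=1) ✓
  P(P=0)·P(Q=2) = 1/2 × 1/2 = 1/4 = P(P=0,Q=2) ✓
  P(P=1)·P(Q=0) = 1/4 × 1/4 = 1/16 = P(P=1,Q=0) ✓
  P(P=1)·P(Q=1) = 1/4 × 1/4 = 1/16 = P(P=1,Q=1) ✓
  P(P=1)·P(Q=2) = 1/4 × 1/2 = 1/8 = P(P=1,Q=2) ✓
  P(P=2)·P(Q=0) = 1/4 × 1/4 = 1/16 = P(P=2,Q=0) ✓
  P(P=2)·P(Q=1) = 1/4 × 1/4 = 1/16 = P(P=2,Q=1) ✓
  P(P=2)·P(Q=2) = 1/4 × 1/2 = 1/8 = P(P=2,Q=2) ✓

Yes, P and Q are independent: every cell factors, so I(P;Q) = 0 bits.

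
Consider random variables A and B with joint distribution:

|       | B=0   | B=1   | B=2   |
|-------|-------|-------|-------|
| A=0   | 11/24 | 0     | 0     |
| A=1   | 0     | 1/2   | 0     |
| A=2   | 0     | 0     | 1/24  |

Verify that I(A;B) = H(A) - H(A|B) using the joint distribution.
Left side, from I(A;B) = H(A) + H(B) - H(A,B):
Marginal P(A) (row sums):
  P(A=0) = 11/24 + 0 + 0 = 11/24
  P(A=1) = 0 + 1/2 + 0 = 1/2
  P(A=2) = 0 + 0 + 1/24 = 1/24
Marginal P(B) (column sums):
  P(B=0) = 11/24 + 0 + 0 = 11/24
  P(B=1) = 0 + 1/2 + 0 = 1/2
  P(B=2) = 0 + 0 + 1/24 = 1/24

H(A) = -[(11/24)·log₂(11/24) + (1/2)·log₂(1/2) + (1/24)·log₂(1/24)]
  = 0.5159 + 0.5000 + 0.1910
  = 1.2069 bits
H(B) = -[(11/24)·log₂(11/24) + (1/2)·log₂(1/2) + (1/24)·log₂(1/24)]
  = 0.5159 + 0.5000 + 0.1910
  = 1.2069 bits
H(A,B) = -[(11/24)·log₂(11/24) + (1/2)·log₂(1/2) + (1/24)·log₂(1/24)]
  = 0.5159 + 0.5000 + 0.1910
  = 1.2069 bits

I(A;B) = H(A) + H(B) - H(A,B)
  = 1.2069 + 1.2069 - 1.2069
  = 1.2069 bits

Right side, with H(A|B) computed directly from the conditional probabilities:
H(A|B) = -Σ P(A,B)·log₂ P(A|B), where P(A|B) = P(A,B) / P(B)
  (cells with P(A,B) = 0 contribute 0)
  (A=0,B=0): P(A|B) = (11/24)/(11/24) = 1;  -(11/24)·log₂(1) = 0.0000
  (A=1,B=1): P(A|B) = (1/2)/(1/2) = 1;  -(1/2)·log₂(1) = 0.0000
  (A=2,B=2): P(A|B) = (1/24)/(1/24) = 1;  -(1/24)·log₂(1) = 0.0000
H(A|B) = 0.0000 + 0.0000 + 0.0000
  = 0.0000 bits
H(A) - H(A|B) = 1.2069 - 0.0000 = 1.2069 bits

Both sides equal 1.2069 bits, so I(A;B) = H(A) - H(A|B) ✓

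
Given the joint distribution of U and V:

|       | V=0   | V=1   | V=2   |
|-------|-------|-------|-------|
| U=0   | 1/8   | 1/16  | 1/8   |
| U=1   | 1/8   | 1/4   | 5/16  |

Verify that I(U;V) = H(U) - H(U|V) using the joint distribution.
Left side, from I(U;V) = H(U) + H(V) - H(U,V):
Marginal P(U) (row sums):
  P(U=0) = 1/8 + 1/16 + 1/8 = 5/16
  P(U=1) = 1/8 + 1/4 + 5/16 = 11/16
Marginal P(V) (column sums):
  P(V=0) = 1/8 + 1/8 = 1/4
  P(V=1) = 1/16 + 1/4 = 5/16
  P(V=2) = 1/8 + 5/16 = 7/16

H(U) = -[(5/16)·log₂(5/16) + (11/16)·log₂(11/16)]
  = 0.5244 + 0.3716
  = 0.8960 bits
H(V) = -[(1/4)·log₂(1/4) + (5/16)·log₂(5/16) + (7/16)·log₂(7/16)]
  = 0.5000 + 0.5244 + 0.5218
  = 1.5462 bits
H(U,V) = -[(1/8)·log₂(1/8) + (1/16)·log₂(1/16) + (1/8)·log₂(1/8) + (1/8)·log₂(1/8) + (1/4)·log₂(1/4) + (5/16)·log₂(5/16)]
  = 0.3750 + 0.2500 + 0.3750 + 0.3750 + 0.5000 + 0.5244
  = 2.3994 bits

I(U;V) = H(U) + H(V) - H(U,V)
  = 0.8960 + 1.5462 - 2.3994
  = 0.0428 bits

Right side, with H(U|V) computed directly from the conditional probabilities:
H(U|V) = -Σ P(U,V)·log₂ P(U|V), where P(U|V) = P(U,V) / P(V)
  (U=0,V=0): P(U|V) = (1/8)/(1/4) = 1/2;  -(1/8)·log₂(1/2) = 0.1250
  (U=0,V=1): P(U|V) = (1/16)/(5/16) = 1/5;  -(1/16)·log₂(1/5) = 0.1451
  (U=0,V=2): P(U|V) = (1/8)/(7/16) = 2/7;  -(1/8)·log₂(2/7) = 0.2259
  (U=1,V=0): P(U|V) = (1/8)/(1/4) = 1/2;  -(1/8)·log₂(1/2) = 0.1250
  (U=1,V=1): P(U|V) = (1/4)/(5/16) = 4/5;  -(1/4)·log₂(4/5) = 0.0805
  (U=1,V=2): P(U|V) = (5/16)/(7/16) = 5/7;  -(5/16)·log₂(5/7) = 0.1517
H(U|V) = 0.1250 + 0.1451 + 0.2259 + 0.1250 + 0.0805 + 0.1517
  = 0.8532 bits
H(U) - H(U|V) = 0.8960 - 0.8532 = 0.0428 bits

Both sides equal 0.0428 bits, so I(U;V) = H(U) - H(U|V) ✓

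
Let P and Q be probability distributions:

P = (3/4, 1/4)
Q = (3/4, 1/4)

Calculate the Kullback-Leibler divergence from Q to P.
D(P||Q) = Σ P(i) log₂(P(i)/Q(i))
  i=0: (3/4) × log₂((3/4)/(3/4)) = (3/4) × log₂(1) = 0.0000
  i=1: (1/4) × log₂((1/4)/(1/4)) = (1/4) × log₂(1) = 0.0000
D(P||Q) = 0.0000 + 0.0000
  = 0.0000 bits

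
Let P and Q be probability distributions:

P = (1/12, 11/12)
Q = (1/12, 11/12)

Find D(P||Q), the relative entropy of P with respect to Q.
D(P||Q) = Σ P(i) log₂(P(i)/Q(i))
  i=0: (1/12) × log₂((1/12)/(1/12)) = (1/12) × log₂(1) = 0.0000
  i=1: (11/12) × log₂((11/12)/(11/12)) = (11/12) × log₂(1) = 0.0000
D(P||Q) = 0.0000 + 0.0000
  = 0.0000 bits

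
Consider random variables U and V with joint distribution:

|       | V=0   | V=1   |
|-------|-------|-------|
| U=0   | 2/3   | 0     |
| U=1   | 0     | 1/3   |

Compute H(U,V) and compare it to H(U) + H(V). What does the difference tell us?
Marginal P(U) (row sums):
  P(U=0) = 2/3 + 0 = 2/3
  P(U=1) = 0 + 1/3 = 1/3
Marginal P(V) (column sums):
  P(V=0) = 2/3 + 0 = 2/3
  P(V=1) = 0 + 1/3 = 1/3

H(U,V) = -[(2/3)·log₂(2/3) + (1/3)·log₂(1/3)]
  = 0.3900 + 0.5283
  = 0.9183 bits
H(U) = -[(2/3)·log₂(2/3) + (1/3)·log₂(1/3)]
  = 0.3900 + 0.5283
  = 0.9183 bits
H(V) = -[(2/3)·log₂(2/3) + (1/3)·log₂(1/3)]
  = 0.3900 + 0.5283
  = 0.9183 bits

H(U) + H(V) = 0.9183 + 0.9183 = 1.8366 bits
Difference: H(U) + H(V) - H(U,V) = 1.8366 - 0.9183 = 0.9183 bits = I(U;V)

The difference is the mutual information; it is positive here, so U and V are dependent (knowing one reduces uncertainty about the other by 0.9183 bits).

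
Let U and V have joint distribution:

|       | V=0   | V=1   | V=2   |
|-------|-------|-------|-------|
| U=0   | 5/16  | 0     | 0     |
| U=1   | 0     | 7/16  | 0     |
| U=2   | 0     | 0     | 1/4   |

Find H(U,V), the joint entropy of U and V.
H(U,V) = -Σ P(U,V) log₂ P(U,V), summed over the non-zero cells:
H(U,V) = -[(5/16)·log₂(5/16) + (7/16)·log₂(7/16) + (1/4)·log₂(1/4)]
  = 0.5244 + 0.5218 + 0.5000
  = 1.5462 bits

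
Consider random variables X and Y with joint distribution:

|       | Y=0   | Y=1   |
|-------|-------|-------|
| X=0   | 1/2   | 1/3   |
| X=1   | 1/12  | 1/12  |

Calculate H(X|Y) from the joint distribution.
Marginal P(Y) (column sums):
  P(Y=0) = 1/2 + 1/12 = 7/12
  P(Y=1) = 1/3 + 1/12 = 5/12

H(X|Y) = -Σ P(X,Y)·log₂ P(X|Y), where P(X|Y) = P(X,Y) / P(Y)
  (X=0,Y=0): P(X|Y) = (1/2)/(7/12) = 6/7;  -(1/2)·log₂(6/7) = 0.1112
  (X=0,Y=1): P(X|Y) = (1/3)/(5/12) = 4/5;  -(1/3)·log₂(4/5) = 0.1073
  (X=1,Y=0): P(X|Y) = (1/12)/(7/12) = 1/7;  -(1/12)·log₂(1/7) = 0.2339
  (X=1,Y=1): P(X|Y) = (1/12)/(5/12) = 1/5;  -(1/12)·log₂(1/5) = 0.1935
H(X|Y) = 0.1112 + 0.1073 + 0.2339 + 0.1935
  = 0.6459 bits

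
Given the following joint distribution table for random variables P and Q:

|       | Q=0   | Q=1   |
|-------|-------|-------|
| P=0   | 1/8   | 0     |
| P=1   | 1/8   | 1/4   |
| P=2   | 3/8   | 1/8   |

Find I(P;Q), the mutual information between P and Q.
Marginal P(P) (row sums):
  P(P=0) = 1/8 + 0 = 1/8
  P(P=1) = 1/8 + 1/4 = 3/8
  P(P=2) = 3/8 + 1/8 = 1/2
Marginal P(Q) (column sums):
  P(Q=0) = 1/8 + 1/8 + 3/8 = 5/8
  P(Q=1) = 0 + 1/4 + 1/8 = 3/8

H(P) = -[(1/8)·log₂(1/8) + (3/8)·log₂(3/8) + (1/2)·log₂(1/2)]
  = 0.3750 + 0.5306 + 0.5000
  = 1.4056 bits
H(Q) = -[(5/8)·log₂(5/8) + (3/8)·log₂(3/8)]
  = 0.4238 + 0.5306
  = 0.9544 bits
H(P,Q) = -[(1/8)·log₂(1/8) + (1/8)·log₂(1/8) + (1/4)·log₂(1/4) + (3/8)·log₂(3/8) + (1/8)·log₂(1/8)]
  = 0.3750 + 0.3750 + 0.5000 + 0.5306 + 0.3750
  = 2.1556 bits

I(P;Q) = H(P) + H(Q) - H(P,Q)
  = 1.4056 + 0.9544 - 2.1556
  = 0.2044 bits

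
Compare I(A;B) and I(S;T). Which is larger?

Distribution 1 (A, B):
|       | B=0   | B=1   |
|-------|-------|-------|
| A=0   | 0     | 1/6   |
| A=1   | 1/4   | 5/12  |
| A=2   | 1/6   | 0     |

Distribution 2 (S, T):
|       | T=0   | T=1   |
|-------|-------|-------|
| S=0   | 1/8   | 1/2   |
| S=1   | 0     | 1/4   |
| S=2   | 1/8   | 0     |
Distribution 1 (A, B):
Marginal P(A) (row sums):
  P(A=0) = 0 + 1/6 = 1/6
  P(A=1) = 1/4 + 5/12 = 2/3
  P(A=2) = 1/6 + 0 = 1/6
Marginal P(B) (column sums):
  P(B=0) = 0 + 1/4 + 1/6 = 5/12
  P(B=1) = 1/6 + 5/12 + 0 = 7/12

H(A) = -[(1/6)·log₂(1/6) + (2/3)·log₂(2/3) + (1/6)·log₂(1/6)]
  = 0.4308 + 0.3900 + 0.4308
  = 1.2516 bits
H(B) = -[(5/12)·log₂(5/12) + (7/12)·log₂(7/12)]
  = 0.5263 + 0.4536
  = 0.9799 bits
H(A,B) = -[(1/6)·log₂(1/6) + (1/4)·log₂(1/4) + (5/12)·log₂(5/12) + (1/6)·log₂(1/6)]
  = 0.4308 + 0.5000 + 0.5263 + 0.4308
  = 1.8879 bits

I(A;B) = H(A) + H(B) - H(A,B)
  = 1.2516 + 0.9799 - 1.8879
  = 0.3436 bits

Distribution 2 (S, T):
Marginal P(S) (row sums):
  P(S=0) = 1/8 + 1/2 = 5/8
  P(S=1) = 0 + 1/4 = 1/4
  P(S=2) = 1/8 + 0 = 1/8
Marginal P(T) (column sums):
  P(T=0) = 1/8 + 0 + 1/8 = 1/4
  P(T=1) = 1/2 + 1/4 + 0 = 3/4

H(S) = -[(5/8)·log₂(5/8) + (1/4)·log₂(1/4) + (1/8)·log₂(1/8)]
  = 0.4238 + 0.5000 + 0.3750
  = 1.2988 bits
H(T) = -[(1/4)·log₂(1/4) + (3/4)·log₂(3/4)]
  = 0.5000 + 0.3113
  = 0.8113 bits
H(S,T) = -[(1/8)·log₂(1/8) + (1/2)·log₂(1/2) + (1/4)·log₂(1/4) + (1/8)·log₂(1/8)]
  = 0.3750 + 0.5000 + 0.5000 + 0.3750
  = 1.7500 bits

I(S;T) = H(S) + H(T) - H(S,T)
  = 1.2988 + 0.8113 - 1.7500
  = 0.3601 bits

I(S;T) = 0.3601 bits > I(A;B) = 0.3436 bits, so (S, T) has the higher mutual information (stronger dependence).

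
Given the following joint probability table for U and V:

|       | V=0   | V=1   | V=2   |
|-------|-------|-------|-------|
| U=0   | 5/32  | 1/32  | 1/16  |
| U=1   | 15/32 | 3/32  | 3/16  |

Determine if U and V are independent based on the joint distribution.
Marginal P(U) (row sums):
  P(U=0) = 5/32 + 1/32 + 1/16 = 1/4
  P(U=1) = 15/32 + 3/32 + 3/16 = 3/4
Marginal P(V) (column sums):
  P(V=0) = 5/32 + 15/32 = 5/8
  P(V=1) = 1/32 + 3/32 = 1/8
  P(V=2) = 1/16 + 3/16 = 1/4

U and V are independent iff P(U=i,V=j) = P(U=i)·P(V=j) for every cell.
  P(U=0)·P(V=0) = 1/4 × 5/8 = 5/32 = P(U=0,V=0) ✓
  P(U=0)·P(V=1) = 1/4 × 1/8 = 1/32 = P(U=0,V=1) ✓
  P(U=0)·P(V=2) = 1/4 × 1/4 = 1/16 = P(U=0,V=2) ✓
  P(U=1)·P(V=0) = 3/4 × 5/8 = 15/32 = P(U=1,V=0) ✓
  P(U=1)·P(V=1) = 3/4 × 1/8 = 3/32 = P(U=1,V=1) ✓
  P(U=1)·P(V=2) = 3/4 × 1/4 = 3/16 = P(U=1,V=2) ✓

Yes, U and V are independent: every cell factors, so I(U;V) = 0 bits.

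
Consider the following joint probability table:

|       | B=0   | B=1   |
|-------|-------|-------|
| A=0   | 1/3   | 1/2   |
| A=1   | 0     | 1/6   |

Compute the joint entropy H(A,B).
H(A,B) = -Σ P(A,B) log₂ P(A,B), summed over the non-zero cells:
H(A,B) = -[(1/3)·log₂(1/3) + (1/2)·log₂(1/2) + (1/6)·log₂(1/6)]
  = 0.5283 + 0.5000 + 0.4308
  = 1.4591 bits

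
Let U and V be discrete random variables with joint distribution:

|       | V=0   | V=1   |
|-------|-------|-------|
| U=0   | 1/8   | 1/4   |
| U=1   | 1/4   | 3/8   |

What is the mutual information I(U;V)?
Marginal P(U) (row sums):
  P(U=0) = 1/8 + 1/4 = 3/8
  P(U=1) = 1/4 + 3/8 = 5/8
Marginal P(V) (column sums):
  P(V=0) = 1/8 + 1/4 = 3/8
  P(V=1) = 1/4 + 3/8 = 5/8

H(U) = -[(3/8)·log₂(3/8) + (5/8)·log₂(5/8)]
  = 0.5306 + 0.4238
  = 0.9544 bits
H(V) = -[(3/8)·log₂(3/8) + (5/8)·log₂(5/8)]
  = 0.5306 + 0.4238
  = 0.9544 bits
H(U,V) = -[(1/8)·log₂(1/8) + (1/4)·log₂(1/4) + (1/4)·log₂(1/4) + (3/8)·log₂(3/8)]
  = 0.3750 + 0.5000 + 0.5000 + 0.5306
  = 1.9056 bits

I(U;V) = H(U) + H(V) - H(U,V)
  = 0.9544 + 0.9544 - 1.9056
  = 0.0032 bits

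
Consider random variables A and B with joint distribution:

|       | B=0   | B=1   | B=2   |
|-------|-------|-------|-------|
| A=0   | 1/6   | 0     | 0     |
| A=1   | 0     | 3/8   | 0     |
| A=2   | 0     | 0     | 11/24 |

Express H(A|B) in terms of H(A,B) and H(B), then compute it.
H(A|B) = H(A,B) - H(B)

Marginal P(B) (column sums):
  P(B=0) = 1/6 + 0 + 0 = 1/6
  P(B=1) = 0 + 3/8 + 0 = 3/8
  P(B=2) = 0 + 0 + 11/24 = 11/24

H(A,B) = -[(1/6)·log₂(1/6) + (3/8)·log₂(3/8) + (11/24)·log₂(11/24)]
  = 0.4308 + 0.5306 + 0.5159
  = 1.4773 bits
H(B) = -[(1/6)·log₂(1/6) + (3/8)·log₂(3/8) + (11/24)·log₂(11/24)]
  = 0.4308 + 0.5306 + 0.5159
  = 1.4773 bits

H(A|B) = 1.4773 - 1.4773 = 0.0000 bits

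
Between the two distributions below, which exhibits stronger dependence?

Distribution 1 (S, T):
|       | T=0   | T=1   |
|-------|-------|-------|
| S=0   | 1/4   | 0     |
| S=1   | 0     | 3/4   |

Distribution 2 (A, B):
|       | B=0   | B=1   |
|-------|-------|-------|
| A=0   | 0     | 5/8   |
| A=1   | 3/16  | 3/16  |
Distribution 1 (S, T):
Marginal P(S) (row sums):
  P(S=0) = 1/4 + 0 = 1/4
  P(S=1) = 0 + 3/4 = 3/4
Marginal P(T) (column sums):
  P(T=0) = 1/4 + 0 = 1/4
  P(T=1) = 0 + 3/4 = 3/4

H(S) = -[(1/4)·log₂(1/4) + (3/4)·log₂(3/4)]
  = 0.5000 + 0.3113
  = 0.8113 bits
H(T) = -[(1/4)·log₂(1/4) + (3/4)·log₂(3/4)]
  = 0.5000 + 0.3113
  = 0.8113 bits
H(S,T) = -[(1/4)·log₂(1/4) + (3/4)·log₂(3/4)]
  = 0.5000 + 0.3113
  = 0.8113 bits

I(S;T) = H(S) + H(T) - H(S,T)
  = 0.8113 + 0.8113 - 0.8113
  = 0.8113 bits

Distribution 2 (A, B):
Marginal P(A) (row sums):
  P(A=0) = 0 + 5/8 = 5/8
  P(A=1) = 3/16 + 3/16 = 3/8
Marginal P(B) (column sums):
  P(B=0) = 0 + 3/16 = 3/16
  P(B=1) = 5/8 + 3/16 = 13/16

H(A) = -[(5/8)·log₂(5/8) + (3/8)·log₂(3/8)]
  = 0.4238 + 0.5306
  = 0.9544 bits
H(B) = -[(3/16)·log₂(3/16) + (13/16)·log₂(13/16)]
  = 0.4528 + 0.2434
  = 0.6962 bits
H(A,B) = -[(5/8)·log₂(5/8) + (3/16)·log₂(3/16) + (3/16)·log₂(3/16)]
  = 0.4238 + 0.4528 + 0.4528
  = 1.3294 bits

I(A;B) = H(A) + H(B) - H(A,B)
  = 0.9544 + 0.6962 - 1.3294
  = 0.3212 bits

I(S;T) = 0.8113 bits > I(A;B) = 0.3212 bits, so (S, T) has the higher mutual information (stronger dependence).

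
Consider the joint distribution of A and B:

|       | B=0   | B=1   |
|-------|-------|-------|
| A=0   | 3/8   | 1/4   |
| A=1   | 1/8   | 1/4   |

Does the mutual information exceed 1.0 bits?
Marginal P(A) (row sums):
  P(A=0) = 3/8 + 1/4 = 5/8
  P(A=1) = 1/8 + 1/4 = 3/8
Marginal P(B) (column sums):
  P(B=0) = 3/8 + 1/8 = 1/2
  P(B=1) = 1/4 + 1/4 = 1/2

H(A) = -[(5/8)·log₂(5/8) + (3/8)·log₂(3/8)]
  = 0.4238 + 0.5306
  = 0.9544 bits
H(B) = -[(1/2)·log₂(1/2) + (1/2)·log₂(1/2)]
  = 0.5000 + 0.5000
  = 1.0000 bits
H(A,B) = -[(3/8)·log₂(3/8) + (1/4)·log₂(1/4) + (1/8)·log₂(1/8) + (1/4)·log₂(1/4)]
  = 0.5306 + 0.5000 + 0.3750 + 0.5000
  = 1.9056 bits

I(A;B) = H(A) + H(B) - H(A,B)
  = 0.9544 + 1.0000 - 1.9056
  = 0.0488 bits

No. I(A;B) = 0.0488 bits, which is ≤ 1.0 bits.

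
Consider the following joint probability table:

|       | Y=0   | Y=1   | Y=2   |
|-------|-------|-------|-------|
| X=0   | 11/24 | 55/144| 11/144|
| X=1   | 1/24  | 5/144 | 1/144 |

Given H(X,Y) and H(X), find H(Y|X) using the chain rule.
From the chain rule: H(X,Y) = H(X) + H(Y|X)
Therefore: H(Y|X) = H(X,Y) - H(X)

H(X,Y) = -[(11/24)·log₂(11/24) + (55/144)·log₂(55/144) + (11/144)·log₂(11/144) + (1/24)·log₂(1/24) + (5/144)·log₂(5/144) + (1/144)·log₂(1/144)]
  = 0.5159 + 0.5304 + 0.2834 + 0.1910 + 0.1683 + 0.0498
  = 1.7388 bits
Marginal P(X) (row sums):
  P(X=0) = 11/24 + 55/144 + 11/144 = 11/12
  P(X=1) = 1/24 + 5/144 + 1/144 = 1/12
H(X) = -[(11/12)·log₂(11/12) + (1/12)·log₂(1/12)]
  = 0.1151 + 0.2987
  = 0.4138 bits

H(Y|X) = 1.7388 - 0.4138 = 1.3250 bits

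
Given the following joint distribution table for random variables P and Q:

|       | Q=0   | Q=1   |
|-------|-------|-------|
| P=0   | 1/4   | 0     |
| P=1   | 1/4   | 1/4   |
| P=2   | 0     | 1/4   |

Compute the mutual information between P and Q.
Marginal P(P) (row sums):
  P(P=0) = 1/4 + 0 = 1/4
  P(P=1) = 1/4 + 1/4 = 1/2
  P(P=2) = 0 + 1/4 = 1/4
Marginal P(Q) (column sums):
  P(Q=0) = 1/4 + 1/4 + 0 = 1/2
  P(Q=1) = 0 + 1/4 + 1/4 = 1/2

H(P) = -[(1/4)·log₂(1/4) + (1/2)·log₂(1/2) + (1/4)·log₂(1/4)]
  = 0.5000 + 0.5000 + 0.5000
  = 1.5000 bits
H(Q) = -[(1/2)·log₂(1/2) + (1/2)·log₂(1/2)]
  = 0.5000 + 0.5000
  = 1.0000 bits
H(P,Q) = -[(1/4)·log₂(1/4) + (1/4)·log₂(1/4) + (1/4)·log₂(1/4) + (1/4)·log₂(1/4)]
  = 0.5000 + 0.5000 + 0.5000 + 0.5000
  = 2.0000 bits

I(P;Q) = H(P) + H(Q) - H(P,Q)
  = 1.5000 + 1.0000 - 2.0000
  = 0.5000 bits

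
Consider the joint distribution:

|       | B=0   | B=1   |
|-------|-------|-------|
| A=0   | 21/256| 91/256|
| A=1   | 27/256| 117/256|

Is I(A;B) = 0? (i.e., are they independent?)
Marginal P(A) (row sums):
  P(A=0) = 21/256 + 91/256 = 7/16
  P(A=1) = 27/256 + 117/256 = 9/16
Marginal P(B) (column sums):
  P(B=0) = 21/256 + 27/256 = 3/16
  P(B=1) = 91/256 + 117/256 = 13/16

A and B are independent iff P(A=i,B=j) = P(A=i)·P(B=j) for every cell.
  P(A=0)·P(B=0) = 7/16 × 3/16 = 21/256 = P(A=0,B=0) ✓
  P(A=0)·P(B=1) = 7/16 × 13/16 = 91/256 = P(A=0,B=1) ✓
  P(A=1)·P(B=0) = 9/16 × 3/16 = 27/256 = P(A=1,B=0) ✓
  P(A=1)·P(B=1) = 9/16 × 13/16 = 117/256 = P(A=1,B=1) ✓

Yes, A and B are independent: every cell factors, so I(A;B) = 0 bits.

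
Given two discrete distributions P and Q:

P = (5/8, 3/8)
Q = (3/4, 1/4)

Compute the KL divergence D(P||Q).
D(P||Q) = Σ P(i) log₂(P(i)/Q(i))
  i=0: (5/8) × log₂((5/8)/(3/4)) = (5/8) × log₂(5/6) = -0.1644
  i=1: (3/8) × log₂((3/8)/(1/4)) = (3/8) × log₂(3/2) = 0.2194
D(P||Q) = -0.1644 + 0.2194
  = 0.0550 bits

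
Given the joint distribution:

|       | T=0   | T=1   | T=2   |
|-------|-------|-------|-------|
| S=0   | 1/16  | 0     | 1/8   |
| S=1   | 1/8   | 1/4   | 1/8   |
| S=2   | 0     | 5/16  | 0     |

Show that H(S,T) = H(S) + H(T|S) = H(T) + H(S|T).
Marginal P(S) (row sums):
  P(S=0) = 1/16 + 0 + 1/8 = 3/16
  P(S=1) = 1/8 + 1/4 + 1/8 = 1/2
  P(S=2) = 0 + 5/16 + 0 = 5/16
Marginal P(T) (column sums):
  P(T=0) = 1/16 + 1/8 + 0 = 3/16
  P(T=1) = 0 + 1/4 + 5/16 = 9/16
  P(T=2) = 1/8 + 1/8 + 0 = 1/4

Decomposition 1: H(S) + H(T|S)
H(S) = -[(3/16)·log₂(3/16) + (1/2)·log₂(1/2) + (5/16)·log₂(5/16)]
  = 0.4528 + 0.5000 + 0.5244
  = 1.4772 bits
H(T|S) = -Σ P(S,T)·log₂ P(T|S), where P(T|S) = P(S,T) / P(S)
  (cells with P(S,T) = 0 contribute 0)
  (S=0,T=0): P(T|S) = (1/16)/(3/16) = 1/3;  -(1/16)·log₂(1/3) = 0.0991
  (S=0,T=2): P(T|S) = (1/8)/(3/16) = 2/3;  -(1/8)·log₂(2/3) = 0.0731
  (S=1,T=0): P(T|S) = (1/8)/(1/2) = 1/4;  -(1/8)·log₂(1/4) = 0.2500
  (S=1,T=1): P(T|S) = (1/4)/(1/2) = 1/2;  -(1/4)·log₂(1/2) = 0.2500
  (S=1,T=2): P(T|S) = (1/8)/(1/2) = 1/4;  -(1/8)·log₂(1/4) = 0.2500
  (S=2,T=1): P(T|S) = (5/16)/(5/16) = 1;  -(5/16)·log₂(1) = 0.0000
H(T|S) = 0.0991 + 0.0731 + 0.2500 + 0.2500 + 0.2500 + 0.0000
  = 0.9222 bits
H(S) + H(T|S) = 1.4772 + 0.9222 = 2.3994 bits

Decomposition 2: H(T) + H(S|T)
H(T) = -[(3/16)·log₂(3/16) + (9/16)·log₂(9/16) + (1/4)·log₂(1/4)]
  = 0.4528 + 0.4669 + 0.5000
  = 1.4197 bits
H(S|T) = -Σ P(S,T)·log₂ P(S|T), where P(S|T) = P(S,T) / P(T)
  (cells with P(S,T) = 0 contribute 0)
  (S=0,T=0): P(S|T) = (1/16)/(3/16) = 1/3;  -(1/16)·log₂(1/3) = 0.0991
  (S=0,T=2): P(S|T) = (1/8)/(1/4) = 1/2;  -(1/8)·log₂(1/2) = 0.1250
  (S=1,T=0): P(S|T) = (1/8)/(3/16) = 2/3;  -(1/8)·log₂(2/3) = 0.0731
  (S=1,T=1): P(S|T) = (1/4)/(9/16) = 4/9;  -(1/4)·log₂(4/9) = 0.2925
  (S=1,T=2): P(S|T) = (1/8)/(1/4) = 1/2;  -(1/8)·log₂(1/2) = 0.1250
  (S=2,T=1): P(S|T) = (5/16)/(9/16) = 5/9;  -(5/16)·log₂(5/9) = 0.2650
H(S|T) = 0.0991 + 0.1250 + 0.0731 + 0.2925 + 0.1250 + 0.2650
  = 0.9797 bits
H(T) + H(S|T) = 1.4197 + 0.9797 = 2.3994 bits

Direct computation of the joint entropy:
H(S,T) = -[(1/16)·log₂(1/16) + (1/8)·log₂(1/8) + (1/8)·log₂(1/8) + (1/4)·log₂(1/4) + (1/8)·log₂(1/8) + (5/16)·log₂(5/16)]
  = 0.2500 + 0.3750 + 0.3750 + 0.5000 + 0.3750 + 0.5244
  = 2.3994 bits

All three agree: H(S,T) = 2.3994 bits ✓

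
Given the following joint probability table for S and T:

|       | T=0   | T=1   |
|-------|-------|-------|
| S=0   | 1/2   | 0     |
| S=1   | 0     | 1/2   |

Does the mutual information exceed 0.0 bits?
Marginal P(S) (row sums):
  P(S=0) = 1/2 + 0 = 1/2
  P(S=1) = 0 + 1/2 = 1/2
Marginal P(T) (column sums):
  P(T=0) = 1/2 + 0 = 1/2
  P(T=1) = 0 + 1/2 = 1/2

H(S) = -[(1/2)·log₂(1/2) + (1/2)·log₂(1/2)]
  = 0.5000 + 0.5000
  = 1.0000 bits
H(T) = -[(1/2)·log₂(1/2) + (1/2)·log₂(1/2)]
  = 0.5000 + 0.5000
  = 1.0000 bits
H(S,T) = -[(1/2)·log₂(1/2) + (1/2)·log₂(1/2)]
  = 0.5000 + 0.5000
  = 1.0000 bits

I(S;T) = H(S) + H(T) - H(S,T)
  = 1.0000 + 1.0000 - 1.0000
  = 1.0000 bits

Yes. I(S;T) = 1.0000 bits, which is > 0.0 bits.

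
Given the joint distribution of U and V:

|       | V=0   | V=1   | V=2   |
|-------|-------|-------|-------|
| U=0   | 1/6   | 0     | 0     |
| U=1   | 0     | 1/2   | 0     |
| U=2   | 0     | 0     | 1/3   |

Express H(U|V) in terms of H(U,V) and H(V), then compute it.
H(U|V) = H(U,V) - H(V)

Marginal P(V) (column sums):
  P(V=0) = 1/6 + 0 + 0 = 1/6
  P(V=1) = 0 + 1/2 + 0 = 1/2
  P(V=2) = 0 + 0 + 1/3 = 1/3

H(U,V) = -[(1/6)·log₂(1/6) + (1/2)·log₂(1/2) + (1/3)·log₂(1/3)]
  = 0.4308 + 0.5000 + 0.5283
  = 1.4591 bits
H(V) = -[(1/6)·log₂(1/6) + (1/2)·log₂(1/2) + (1/3)·log₂(1/3)]
  = 0.4308 + 0.5000 + 0.5283
  = 1.4591 bits

H(U|V) = 1.4591 - 1.4591 = 0.0000 bits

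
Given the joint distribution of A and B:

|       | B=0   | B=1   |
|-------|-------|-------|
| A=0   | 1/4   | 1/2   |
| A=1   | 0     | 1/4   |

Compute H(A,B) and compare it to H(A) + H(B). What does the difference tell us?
Marginal P(A) (row sums):
  P(A=0) = 1/4 + 1/2 = 3/4
  P(A=1) = 0 + 1/4 = 1/4
Marginal P(B) (column sums):
  P(B=0) = 1/4 + 0 = 1/4
  P(B=1) = 1/2 + 1/4 = 3/4

H(A,B) = -[(1/4)·log₂(1/4) + (1/2)·log₂(1/2) + (1/4)·log₂(1/4)]
  = 0.5000 + 0.5000 + 0.5000
  = 1.5000 bits
H(A) = -[(3/4)·log₂(3/4) + (1/4)·log₂(1/4)]
  = 0.3113 + 0.5000
  = 0.8113 bits
H(B) = -[(1/4)·log₂(1/4) + (3/4)·log₂(3/4)]
  = 0.5000 + 0.3113
  = 0.8113 bits

H(A) + H(B) = 0.8113 + 0.8113 = 1.6226 bits
Difference: H(A) + H(B) - H(A,B) = 1.6226 - 1.5000 = 0.1226 bits = I(A;B)

The difference is the mutual information; it is positive here, so A and B are dependent (knowing one reduces uncertainty about the other by 0.1226 bits).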